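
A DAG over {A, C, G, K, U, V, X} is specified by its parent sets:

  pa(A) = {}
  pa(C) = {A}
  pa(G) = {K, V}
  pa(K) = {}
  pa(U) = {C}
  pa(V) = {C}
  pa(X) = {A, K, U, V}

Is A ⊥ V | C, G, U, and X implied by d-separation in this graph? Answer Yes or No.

No — A and V are not d-separated given {C, G, U, X}.

There are 6 undirected paths between A and V; checking each against the conditioning set {C, G, U, X}:
Path 1: A → C → V
  C is a chain here and C is conditioned on, so the path is blocked at C.
Path 2: A → C → U → X ← V
  C is a chain here and C is conditioned on, so the path is blocked at C.
Path 3: A → C → U → X ← K → G ← V
  C is a chain here and C is conditioned on, so the path is blocked at C.
Path 4: A → X ← V
  X is a collider and X is conditioned on, which opens it — no node blocks this path, so it is active.
Path 5: A → X ← U ← C → V
  U is a chain here and U is conditioned on, so the path is blocked at U.
Path 6: A → X ← K → G ← V
  X is a collider and X is conditioned on, which opens it; K is a fork and K is not conditioned on; G is a collider and G is conditioned on, which opens it — no node blocks this path, so it is active.
Because an active path exists, A and V are not d-separated.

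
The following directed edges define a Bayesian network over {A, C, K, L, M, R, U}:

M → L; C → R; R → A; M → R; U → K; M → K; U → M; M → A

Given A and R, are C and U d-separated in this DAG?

No

Enumerating the 4 paths from C to U and testing each for blocking by {A, R}:
  1. C → R → A ← M ← U — R:chain[blocks]; A:collider[open]; M:chain[open] ⇒ blocked
  2. C → R → A ← M → K ← U — R:chain[blocks]; A:collider[open]; M:fork[open]; K:collider[blocks] ⇒ blocked
  3. C → R ← M ← U — R:collider[open]; M:chain[open] ⇒ active
  4. C → R ← M → K ← U — R:collider[open]; M:fork[open]; K:collider[blocks] ⇒ blocked
Since the path C → R ← M ← U is active, C and U are not d-separated given {A, R}.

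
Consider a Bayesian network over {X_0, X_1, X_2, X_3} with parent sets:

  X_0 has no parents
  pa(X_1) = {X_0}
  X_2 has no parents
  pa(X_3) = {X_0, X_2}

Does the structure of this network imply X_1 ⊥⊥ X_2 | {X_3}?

The only undirected path from X_1 to X_2 is:
Path 1: X_1 ← X_0 → X_3 ← X_2
  X_0 is a fork and X_0 is not conditioned on; X_3 is a collider and X_3 is conditioned on, which opens it — no node blocks this path, so it is active.
At least one path is unblocked, so d-separation fails.

No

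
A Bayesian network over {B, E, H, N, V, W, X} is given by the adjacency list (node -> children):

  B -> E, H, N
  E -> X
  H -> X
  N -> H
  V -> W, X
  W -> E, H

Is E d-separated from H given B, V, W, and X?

No

There are 6 undirected paths between E and H; checking each against the conditioning set {B, V, W, X}:
Path 1: E ← B → H
  B is a fork here and B is conditioned on, so the path is blocked at B.
Path 2: E ← B → N → H
  B is a fork here and B is conditioned on, so the path is blocked at B.
Path 3: E → X ← H
  X is a collider and X is conditioned on, which opens it — no node blocks this path, so it is active.
Path 4: E → X ← V → W → H
  V is a fork here and V is conditioned on, so the path is blocked at V.
Path 5: E ← W → H
  W is a fork here and W is conditioned on, so the path is blocked at W.
Path 6: E ← W ← V → X ← H
  W is a chain here and W is conditioned on, so the path is blocked at W.
At least one path is unblocked, so d-separation fails.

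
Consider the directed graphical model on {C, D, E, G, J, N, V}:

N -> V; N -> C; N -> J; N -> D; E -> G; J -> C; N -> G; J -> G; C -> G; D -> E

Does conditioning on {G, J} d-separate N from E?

No

There are 6 undirected paths between N and E; checking each against the conditioning set {G, J}:
Path 1: N → G ← E
  G is a collider and G is conditioned on, which opens it — no node blocks this path, so it is active.
Path 2: N → C → G ← E
  C is a chain and C is not conditioned on; G is a collider and G is conditioned on, which opens it — no node blocks this path, so it is active.
Path 3: N → C ← J → G ← E
  J is a fork here and J is conditioned on, so the path is blocked at J.
Path 4: N → D → E
  D is a chain and D is not conditioned on — no node blocks this path, so it is active.
Path 5: N → J → G ← E
  J is a chain here and J is conditioned on, so the path is blocked at J.
Path 6: N → J → C → G ← E
  J is a chain here and J is conditioned on, so the path is blocked at J.
Since the path N → G ← E is active, N and E are not d-separated given {G, J}.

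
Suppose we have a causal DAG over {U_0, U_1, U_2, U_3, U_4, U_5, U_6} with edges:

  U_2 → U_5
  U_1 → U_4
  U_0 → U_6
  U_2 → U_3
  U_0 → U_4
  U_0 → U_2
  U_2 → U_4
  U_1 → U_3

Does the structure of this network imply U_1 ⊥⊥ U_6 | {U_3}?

There are 4 undirected paths between U_1 and U_6; checking each against the conditioning set {U_3}:
Path 1: U_1 → U_4 ← U_2 ← U_0 → U_6
  U_4 is a collider here and neither U_4 nor any of its descendants is conditioned on, so the collider stays closed — the path is blocked at U_4.
Path 2: U_1 → U_4 ← U_0 → U_6
  U_4 is a collider here and neither U_4 nor any of its descendants is conditioned on, so the collider stays closed — the path is blocked at U_4.
Path 3: U_1 → U_3 ← U_2 → U_4 ← U_0 → U_6
  U_4 is a collider here and neither U_4 nor any of its descendants is conditioned on, so the collider stays closed — the path is blocked at U_4.
Path 4: U_1 → U_3 ← U_2 ← U_0 → U_6
  U_3 is a collider and U_3 is conditioned on, which opens it; U_2 is a chain and U_2 is not conditioned on; U_0 is a fork and U_0 is not conditioned on — no node blocks this path, so it is active.
Since the path U_1 → U_3 ← U_2 ← U_0 → U_6 is active, U_1 and U_6 are not d-separated given {U_3}.

No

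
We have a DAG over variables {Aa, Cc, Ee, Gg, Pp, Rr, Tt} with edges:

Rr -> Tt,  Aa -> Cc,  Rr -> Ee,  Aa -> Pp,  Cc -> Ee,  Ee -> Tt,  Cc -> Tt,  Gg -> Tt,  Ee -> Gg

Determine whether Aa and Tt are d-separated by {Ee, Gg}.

No — Aa and Tt are not d-separated given {Ee, Gg}.

There are 4 undirected paths between Aa and Tt; checking each against the conditioning set {Ee, Gg}:
Path 1: Aa → Cc → Tt
  Cc is a chain and Cc is not conditioned on — no node blocks this path, so it is active.
Path 2: Aa → Cc → Ee ← Rr → Tt
  Cc is a chain and Cc is not conditioned on; Ee is a collider and Ee is conditioned on, which opens it; Rr is a fork and Rr is not conditioned on — no node blocks this path, so it is active.
Path 3: Aa → Cc → Ee → Tt
  Ee is a chain here and Ee is conditioned on, so the path is blocked at Ee.
Path 4: Aa → Cc → Ee → Gg → Tt
  Ee is a chain here and Ee is conditioned on, so the path is blocked at Ee.
At least one path is unblocked, so d-separation fails.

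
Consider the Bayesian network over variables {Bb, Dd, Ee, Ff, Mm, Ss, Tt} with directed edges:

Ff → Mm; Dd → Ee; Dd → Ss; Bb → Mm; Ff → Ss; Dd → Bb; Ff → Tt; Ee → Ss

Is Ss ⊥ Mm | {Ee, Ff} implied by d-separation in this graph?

No — Ss and Mm are not d-separated given {Ee, Ff}.

3 paths connect Ss and Mm; each must be blocked for d-separation to hold:
Path 1: Ss ← Ff → Mm
  Ff is a fork here and Ff is conditioned on, so the path is blocked at Ff.
Path 2: Ss ← Ee ← Dd → Bb → Mm
  Ee is a chain here and Ee is conditioned on, so the path is blocked at Ee.
Path 3: Ss ← Dd → Bb → Mm
  Dd is a fork and Dd is not conditioned on; Bb is a chain and Bb is not conditioned on — no node blocks this path, so it is active.
Since the path Ss ← Dd → Bb → Mm is active, Ss and Mm are not d-separated given {Ee, Ff}.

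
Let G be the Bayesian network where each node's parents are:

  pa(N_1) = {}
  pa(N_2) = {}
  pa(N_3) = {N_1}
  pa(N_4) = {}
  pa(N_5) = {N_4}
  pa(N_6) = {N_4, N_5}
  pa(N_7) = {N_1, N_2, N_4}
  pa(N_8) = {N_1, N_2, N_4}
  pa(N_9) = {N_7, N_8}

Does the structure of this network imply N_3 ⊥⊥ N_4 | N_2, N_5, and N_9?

No

We examine all 6 paths between N_3 and N_4:
  1. N_3 ← N_1 → N_7 ← N_4 — N_1:fork[open]; N_7:collider[open] ⇒ active
  2. N_3 ← N_1 → N_7 ← N_2 → N_8 ← N_4 — N_1:fork[open]; N_7:collider[open]; N_2:fork[blocks]; N_8:collider[open] ⇒ blocked
  3. N_3 ← N_1 → N_7 → N_9 ← N_8 ← N_4 — N_1:fork[open]; N_7:chain[open]; N_9:collider[open]; N_8:chain[open] ⇒ active
  4. N_3 ← N_1 → N_8 ← N_4 — N_1:fork[open]; N_8:collider[open] ⇒ active
  5. N_3 ← N_1 → N_8 ← N_2 → N_7 ← N_4 — N_1:fork[open]; N_8:collider[open]; N_2:fork[blocks]; N_7:collider[open] ⇒ blocked
  6. N_3 ← N_1 → N_8 → N_9 ← N_7 ← N_4 — N_1:fork[open]; N_8:chain[open]; N_9:collider[open]; N_7:chain[open] ⇒ active
Because an active path exists, N_3 and N_4 are not d-separated.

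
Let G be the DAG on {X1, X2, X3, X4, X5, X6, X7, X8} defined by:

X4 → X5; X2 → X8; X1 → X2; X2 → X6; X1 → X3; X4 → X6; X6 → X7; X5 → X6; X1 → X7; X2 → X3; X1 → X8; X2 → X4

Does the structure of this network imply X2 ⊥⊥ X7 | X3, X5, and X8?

No

Enumerating the 6 paths from X2 to X7 and testing each for blocking by {X3, X5, X8}:
Path 1: X2 → X4 → X5 → X6 → X7
  X5 is a chain here and X5 is conditioned on, so the path is blocked at X5.
Path 2: X2 → X4 → X6 → X7
  X4 is a chain and X4 is not conditioned on; X6 is a chain and X6 is not conditioned on — no node blocks this path, so it is active.
Path 3: X2 ← X1 → X7
  X1 is a fork and X1 is not conditioned on — no node blocks this path, so it is active.
Path 4: X2 → X8 ← X1 → X7
  X8 is a collider and X8 is conditioned on, which opens it; X1 is a fork and X1 is not conditioned on — no node blocks this path, so it is active.
Path 5: X2 → X3 ← X1 → X7
  X3 is a collider and X3 is conditioned on, which opens it; X1 is a fork and X1 is not conditioned on — no node blocks this path, so it is active.
Path 6: X2 → X6 → X7
  X6 is a chain and X6 is not conditioned on — no node blocks this path, so it is active.
Because an active path exists, X2 and X7 are not d-separated.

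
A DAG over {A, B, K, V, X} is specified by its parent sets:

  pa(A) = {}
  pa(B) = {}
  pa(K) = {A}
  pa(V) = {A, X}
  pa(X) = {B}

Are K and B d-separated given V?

No

Only one path connects K and B:
Path 1: K ← A → V ← X ← B
  A is a fork and A is not conditioned on; V is a collider and V is conditioned on, which opens it; X is a chain and X is not conditioned on — no node blocks this path, so it is active.
At least one path is unblocked, so d-separation fails.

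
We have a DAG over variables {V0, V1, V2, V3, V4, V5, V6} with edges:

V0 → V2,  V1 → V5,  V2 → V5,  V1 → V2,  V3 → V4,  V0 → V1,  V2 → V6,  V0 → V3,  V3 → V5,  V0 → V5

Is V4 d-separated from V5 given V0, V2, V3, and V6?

Yes

Enumerating the 6 paths from V4 to V5 and testing each for blocking by {V0, V2, V3, V6}:
Path 1: V4 ← V3 ← V0 → V2 ← V1 → V5
  V3 is a chain here and V3 is conditioned on, so the path is blocked at V3.
Path 2: V4 ← V3 ← V0 → V2 → V5
  V3 is a chain here and V3 is conditioned on, so the path is blocked at V3.
Path 3: V4 ← V3 ← V0 → V1 → V2 → V5
  V3 is a chain here and V3 is conditioned on, so the path is blocked at V3.
Path 4: V4 ← V3 ← V0 → V1 → V5
  V3 is a chain here and V3 is conditioned on, so the path is blocked at V3.
Path 5: V4 ← V3 ← V0 → V5
  V3 is a chain here and V3 is conditioned on, so the path is blocked at V3.
Path 6: V4 ← V3 → V5
  V3 is a fork here and V3 is conditioned on, so the path is blocked at V3.
All paths are blocked; V4 ⊥ V5 | {V0, V2, V3, V6} holds.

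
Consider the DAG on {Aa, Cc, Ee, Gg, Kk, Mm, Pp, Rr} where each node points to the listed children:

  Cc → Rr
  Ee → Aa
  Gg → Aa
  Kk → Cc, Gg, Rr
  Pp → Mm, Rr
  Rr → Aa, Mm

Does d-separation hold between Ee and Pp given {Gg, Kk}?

6 paths connect Ee and Pp; each must be blocked for d-separation to hold:
Path 1: Ee → Aa ← Gg ← Kk → Rr → Mm ← Pp
  Aa is a collider here and neither Aa nor any of its descendants is conditioned on, so the collider stays closed — the path is blocked at Aa.
Path 2: Ee → Aa ← Gg ← Kk → Rr ← Pp
  Aa is a collider here and neither Aa nor any of its descendants is conditioned on, so the collider stays closed — the path is blocked at Aa.
Path 3: Ee → Aa ← Gg ← Kk → Cc → Rr → Mm ← Pp
  Aa is a collider here and neither Aa nor any of its descendants is conditioned on, so the collider stays closed — the path is blocked at Aa.
Path 4: Ee → Aa ← Gg ← Kk → Cc → Rr ← Pp
  Aa is a collider here and neither Aa nor any of its descendants is conditioned on, so the collider stays closed — the path is blocked at Aa.
Path 5: Ee → Aa ← Rr → Mm ← Pp
  Aa is a collider here and neither Aa nor any of its descendants is conditioned on, so the collider stays closed — the path is blocked at Aa.
Path 6: Ee → Aa ← Rr ← Pp
  Aa is a collider here and neither Aa nor any of its descendants is conditioned on, so the collider stays closed — the path is blocked at Aa.
Every path is blocked, so Ee and Pp are d-separated given {Gg, Kk}.

Yes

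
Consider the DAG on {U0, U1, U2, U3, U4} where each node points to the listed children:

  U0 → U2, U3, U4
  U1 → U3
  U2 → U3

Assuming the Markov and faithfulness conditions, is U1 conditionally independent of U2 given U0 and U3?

No

There are 2 undirected paths between U1 and U2; checking each against the conditioning set {U0, U3}:
Path 1: U1 → U3 ← U2
  U3 is a collider and U3 is conditioned on, which opens it — no node blocks this path, so it is active.
Path 2: U1 → U3 ← U0 → U2
  U0 is a fork here and U0 is conditioned on, so the path is blocked at U0.
Since the path U1 → U3 ← U2 is active, U1 and U2 are not d-separated given {U0, U3}.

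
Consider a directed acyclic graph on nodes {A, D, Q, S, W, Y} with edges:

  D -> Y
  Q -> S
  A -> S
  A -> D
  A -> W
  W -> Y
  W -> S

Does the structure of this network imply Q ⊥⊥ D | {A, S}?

4 paths connect Q and D; each must be blocked for d-separation to hold:
Path 1: Q → S ← A → D
  A is a fork here and A is conditioned on, so the path is blocked at A.
Path 2: Q → S ← A → W → Y ← D
  A is a fork here and A is conditioned on, so the path is blocked at A.
Path 3: Q → S ← W → Y ← D
  Y is a collider here and neither Y nor any of its descendants is conditioned on, so the collider stays closed — the path is blocked at Y.
Path 4: Q → S ← W ← A → D
  A is a fork here and A is conditioned on, so the path is blocked at A.
Since every path is blocked, d-separation holds.

Yes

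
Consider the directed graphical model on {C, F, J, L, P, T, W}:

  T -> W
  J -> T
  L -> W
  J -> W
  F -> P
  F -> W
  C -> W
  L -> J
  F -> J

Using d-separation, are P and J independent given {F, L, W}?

Yes

There are 4 undirected paths between P and J; checking each against the conditioning set {F, L, W}:
Path 1: P ← F → J
  F is a fork here and F is conditioned on, so the path is blocked at F.
Path 2: P ← F → W ← T ← J
  F is a fork here and F is conditioned on, so the path is blocked at F.
Path 3: P ← F → W ← L → J
  F is a fork here and F is conditioned on, so the path is blocked at F.
Path 4: P ← F → W ← J
  F is a fork here and F is conditioned on, so the path is blocked at F.
Since every path is blocked, d-separation holds.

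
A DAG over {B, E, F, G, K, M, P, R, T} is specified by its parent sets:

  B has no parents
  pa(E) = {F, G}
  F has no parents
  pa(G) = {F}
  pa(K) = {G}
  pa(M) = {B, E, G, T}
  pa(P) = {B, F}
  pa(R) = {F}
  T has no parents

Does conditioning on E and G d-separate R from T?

Yes

There are 5 undirected paths between R and T; checking each against the conditioning set {E, G}:
Path 1: R ← F → G → M ← T
  G is a chain here and G is conditioned on, so the path is blocked at G.
Path 2: R ← F → G → E → M ← T
  G is a chain here and G is conditioned on, so the path is blocked at G.
Path 3: R ← F → P ← B → M ← T
  P is a collider here and neither P nor any of its descendants is conditioned on, so the collider stays closed — the path is blocked at P.
Path 4: R ← F → E ← G → M ← T
  G is a fork here and G is conditioned on, so the path is blocked at G.
Path 5: R ← F → E → M ← T
  E is a chain here and E is conditioned on, so the path is blocked at E.
All paths are blocked; R ⊥ T | {E, G} holds.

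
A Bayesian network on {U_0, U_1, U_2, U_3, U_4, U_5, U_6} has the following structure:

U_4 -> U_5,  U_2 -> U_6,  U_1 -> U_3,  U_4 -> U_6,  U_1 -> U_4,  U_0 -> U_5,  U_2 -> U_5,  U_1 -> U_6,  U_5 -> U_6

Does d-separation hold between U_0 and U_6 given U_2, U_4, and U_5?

Yes

We examine all 4 paths between U_0 and U_6:
Path 1: U_0 → U_5 ← U_2 → U_6
  U_2 is a fork here and U_2 is conditioned on, so the path is blocked at U_2.
Path 2: U_0 → U_5 ← U_4 ← U_1 → U_6
  U_4 is a chain here and U_4 is conditioned on, so the path is blocked at U_4.
Path 3: U_0 → U_5 ← U_4 → U_6
  U_4 is a fork here and U_4 is conditioned on, so the path is blocked at U_4.
Path 4: U_0 → U_5 → U_6
  U_5 is a chain here and U_5 is conditioned on, so the path is blocked at U_5.
Since every path is blocked, d-separation holds.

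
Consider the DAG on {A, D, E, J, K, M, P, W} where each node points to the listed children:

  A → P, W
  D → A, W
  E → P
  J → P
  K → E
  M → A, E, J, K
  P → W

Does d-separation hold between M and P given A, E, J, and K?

6 paths connect M and P; each must be blocked for d-separation to hold:
Path 1: M → J → P
  J is a chain here and J is conditioned on, so the path is blocked at J.
Path 2: M → A → W ← P
  A is a chain here and A is conditioned on, so the path is blocked at A.
Path 3: M → A ← D → W ← P
  W is a collider here and neither W nor any of its descendants is conditioned on, so the collider stays closed — the path is blocked at W.
Path 4: M → A → P
  A is a chain here and A is conditioned on, so the path is blocked at A.
Path 5: M → K → E → P
  K is a chain here and K is conditioned on, so the path is blocked at K.
Path 6: M → E → P
  E is a chain here and E is conditioned on, so the path is blocked at E.
Since every path is blocked, d-separation holds.

Yes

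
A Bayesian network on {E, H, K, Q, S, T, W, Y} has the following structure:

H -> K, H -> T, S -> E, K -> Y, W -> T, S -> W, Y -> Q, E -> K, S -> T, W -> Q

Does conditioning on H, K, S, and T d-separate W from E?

We examine all 6 paths between W and E:
Path 1: W → T ← S → E
  S is a fork here and S is conditioned on, so the path is blocked at S.
Path 2: W → T ← H → K ← E
  H is a fork here and H is conditioned on, so the path is blocked at H.
Path 3: W ← S → T ← H → K ← E
  S is a fork here and S is conditioned on, so the path is blocked at S.
Path 4: W ← S → E
  S is a fork here and S is conditioned on, so the path is blocked at S.
Path 5: W → Q ← Y ← K ← E
  Q is a collider here and neither Q nor any of its descendants is conditioned on, so the collider stays closed — the path is blocked at Q.
Path 6: W → Q ← Y ← K ← H → T ← S → E
  Q is a collider here and neither Q nor any of its descendants is conditioned on, so the collider stays closed — the path is blocked at Q.
All paths are blocked; W ⊥ E | {H, K, S, T} holds.

Yes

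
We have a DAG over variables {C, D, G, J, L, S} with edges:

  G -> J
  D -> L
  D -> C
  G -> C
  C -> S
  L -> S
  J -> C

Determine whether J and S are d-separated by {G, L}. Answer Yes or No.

4 paths connect J and S; each must be blocked for d-separation to hold:
Path 1: J ← G → C → S
  G is a fork here and G is conditioned on, so the path is blocked at G.
Path 2: J ← G → C ← D → L → S
  G is a fork here and G is conditioned on, so the path is blocked at G.
Path 3: J → C → S
  C is a chain and C is not conditioned on — no node blocks this path, so it is active.
Path 4: J → C ← D → L → S
  C is a collider here and neither C nor any of its descendants is conditioned on, so the collider stays closed — the path is blocked at C.
Since the path J → C → S is active, J and S are not d-separated given {G, L}.

No — J and S are not d-separated given {G, L}.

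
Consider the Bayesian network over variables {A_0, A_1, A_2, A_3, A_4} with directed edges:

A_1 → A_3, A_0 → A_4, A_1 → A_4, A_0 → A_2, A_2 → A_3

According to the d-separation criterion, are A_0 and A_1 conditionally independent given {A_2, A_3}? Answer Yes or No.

2 paths connect A_0 and A_1; each must be blocked for d-separation to hold:
Path 1: A_0 → A_4 ← A_1
  A_4 is a collider here and neither A_4 nor any of its descendants is conditioned on, so the collider stays closed — the path is blocked at A_4.
Path 2: A_0 → A_2 → A_3 ← A_1
  A_2 is a chain here and A_2 is conditioned on, so the path is blocked at A_2.
Every path is blocked, so A_0 and A_1 are d-separated given {A_2, A_3}.

Yes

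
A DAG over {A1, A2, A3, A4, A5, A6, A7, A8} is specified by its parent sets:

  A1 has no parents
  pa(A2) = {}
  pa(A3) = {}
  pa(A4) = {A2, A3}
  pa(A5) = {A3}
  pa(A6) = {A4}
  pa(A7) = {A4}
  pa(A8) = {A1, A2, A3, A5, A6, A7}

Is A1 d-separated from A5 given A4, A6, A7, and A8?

No

There are 5 undirected paths between A1 and A5; checking each against the conditioning set {A4, A6, A7, A8}:
  1. A1 → A8 ← A3 → A5 — A8:collider[open]; A3:fork[open] ⇒ active
  2. A1 → A8 ← A6 ← A4 ← A3 → A5 — A8:collider[open]; A6:chain[blocks]; A4:chain[blocks]; A3:fork[open] ⇒ blocked
  3. A1 → A8 ← A7 ← A4 ← A3 → A5 — A8:collider[open]; A7:chain[blocks]; A4:chain[blocks]; A3:fork[open] ⇒ blocked
  4. A1 → A8 ← A2 → A4 ← A3 → A5 — A8:collider[open]; A2:fork[open]; A4:collider[open]; A3:fork[open] ⇒ active
  5. A1 → A8 ← A5 — A8:collider[open] ⇒ active
Since the path A1 → A8 ← A3 → A5 is active, A1 and A5 are not d-separated given {A4, A6, A7, A8}.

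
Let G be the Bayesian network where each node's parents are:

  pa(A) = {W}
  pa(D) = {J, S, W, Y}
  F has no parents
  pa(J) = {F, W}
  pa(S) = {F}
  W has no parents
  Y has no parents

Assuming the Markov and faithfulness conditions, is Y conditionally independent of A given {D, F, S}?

No

There are 3 undirected paths between Y and A; checking each against the conditioning set {D, F, S}:
  1. Y → D ← J ← W → A — D:collider[open]; J:chain[open]; W:fork[open] ⇒ active
  2. Y → D ← S ← F → J ← W → A — D:collider[open]; S:chain[blocks]; F:fork[blocks]; J:collider[open]; W:fork[open] ⇒ blocked
  3. Y → D ← W → A — D:collider[open]; W:fork[open] ⇒ active
Since the path Y → D ← J ← W → A is active, Y and A are not d-separated given {D, F, S}.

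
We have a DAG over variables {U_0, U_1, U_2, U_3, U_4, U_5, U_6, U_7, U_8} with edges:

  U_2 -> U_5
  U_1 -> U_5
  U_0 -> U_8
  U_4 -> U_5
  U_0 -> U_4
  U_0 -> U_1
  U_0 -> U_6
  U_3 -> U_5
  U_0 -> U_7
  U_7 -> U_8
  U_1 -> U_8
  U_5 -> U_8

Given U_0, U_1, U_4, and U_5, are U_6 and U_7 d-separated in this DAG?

Yes

There are 6 undirected paths between U_6 and U_7; checking each against the conditioning set {U_0, U_1, U_4, U_5}:
Path 1: U_6 ← U_0 → U_8 ← U_7
  U_0 is a fork here and U_0 is conditioned on, so the path is blocked at U_0.
Path 2: U_6 ← U_0 → U_1 → U_8 ← U_7
  U_0 is a fork here and U_0 is conditioned on, so the path is blocked at U_0.
Path 3: U_6 ← U_0 → U_1 → U_5 → U_8 ← U_7
  U_0 is a fork here and U_0 is conditioned on, so the path is blocked at U_0.
Path 4: U_6 ← U_0 → U_4 → U_5 → U_8 ← U_7
  U_0 is a fork here and U_0 is conditioned on, so the path is blocked at U_0.
Path 5: U_6 ← U_0 → U_4 → U_5 ← U_1 → U_8 ← U_7
  U_0 is a fork here and U_0 is conditioned on, so the path is blocked at U_0.
Path 6: U_6 ← U_0 → U_7
  U_0 is a fork here and U_0 is conditioned on, so the path is blocked at U_0.
All paths are blocked; U_6 ⊥ U_7 | {U_0, U_1, U_4, U_5} holds.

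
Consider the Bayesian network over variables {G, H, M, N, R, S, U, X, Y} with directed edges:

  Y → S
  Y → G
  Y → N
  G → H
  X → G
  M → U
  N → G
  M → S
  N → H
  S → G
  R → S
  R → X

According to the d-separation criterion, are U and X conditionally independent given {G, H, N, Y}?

There are 5 undirected paths between U and X; checking each against the conditioning set {G, H, N, Y}:
  1. U ← M → S ← R → X — M:fork[open]; S:collider[open]; R:fork[open] ⇒ active
  2. U ← M → S ← Y → G ← X — M:fork[open]; S:collider[open]; Y:fork[blocks]; G:collider[open] ⇒ blocked
  3. U ← M → S ← Y → N → G ← X — M:fork[open]; S:collider[open]; Y:fork[blocks]; N:chain[blocks]; G:collider[open] ⇒ blocked
  4. U ← M → S ← Y → N → H ← G ← X — M:fork[open]; S:collider[open]; Y:fork[blocks]; N:chain[blocks]; H:collider[open]; G:chain[blocks] ⇒ blocked
  5. U ← M → S → G ← X — M:fork[open]; S:chain[open]; G:collider[open] ⇒ active
Because an active path exists, U and X are not d-separated.

No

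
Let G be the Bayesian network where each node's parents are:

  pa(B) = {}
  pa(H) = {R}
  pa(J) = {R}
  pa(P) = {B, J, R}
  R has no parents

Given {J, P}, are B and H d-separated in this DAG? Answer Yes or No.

2 paths connect B and H; each must be blocked for d-separation to hold:
Path 1: B → P ← R → H
  P is a collider and P is conditioned on, which opens it; R is a fork and R is not conditioned on — no node blocks this path, so it is active.
Path 2: B → P ← J ← R → H
  J is a chain here and J is conditioned on, so the path is blocked at J.
Because an active path exists, B and H are not d-separated.

No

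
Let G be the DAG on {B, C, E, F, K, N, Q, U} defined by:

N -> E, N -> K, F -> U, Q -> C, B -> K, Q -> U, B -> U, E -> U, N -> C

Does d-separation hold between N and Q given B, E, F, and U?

There are 3 undirected paths between N and Q; checking each against the conditioning set {B, E, F, U}:
Path 1: N → C ← Q
  C is a collider here and neither C nor any of its descendants is conditioned on, so the collider stays closed — the path is blocked at C.
Path 2: N → K ← B → U ← Q
  K is a collider here and neither K nor any of its descendants is conditioned on, so the collider stays closed — the path is blocked at K.
Path 3: N → E → U ← Q
  E is a chain here and E is conditioned on, so the path is blocked at E.
Since every path is blocked, d-separation holds.

Yes — N and Q are d-separated given {B, E, F, U}.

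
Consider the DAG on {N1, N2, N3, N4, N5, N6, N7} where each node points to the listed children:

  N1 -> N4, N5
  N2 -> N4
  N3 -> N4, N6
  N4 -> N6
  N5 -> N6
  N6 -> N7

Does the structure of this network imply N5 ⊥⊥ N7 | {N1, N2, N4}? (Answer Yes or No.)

No

There are 3 undirected paths between N5 and N7; checking each against the conditioning set {N1, N2, N4}:
Path 1: N5 → N6 → N7
  N6 is a chain and N6 is not conditioned on — no node blocks this path, so it is active.
Path 2: N5 ← N1 → N4 → N6 → N7
  N1 is a fork here and N1 is conditioned on, so the path is blocked at N1.
Path 3: N5 ← N1 → N4 ← N3 → N6 → N7
  N1 is a fork here and N1 is conditioned on, so the path is blocked at N1.
At least one path is unblocked, so d-separation fails.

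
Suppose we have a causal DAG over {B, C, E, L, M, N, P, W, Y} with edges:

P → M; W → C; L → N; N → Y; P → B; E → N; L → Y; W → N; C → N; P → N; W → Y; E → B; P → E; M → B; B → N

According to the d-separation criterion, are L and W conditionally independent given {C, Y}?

6 paths connect L and W; each must be blocked for d-separation to hold:
Path 1: L → Y ← W
  Y is a collider and Y is conditioned on, which opens it — no node blocks this path, so it is active.
Path 2: L → Y ← N ← W
  Y is a collider and Y is conditioned on, which opens it; N is a chain and N is not conditioned on — no node blocks this path, so it is active.
Path 3: L → Y ← N ← C ← W
  C is a chain here and C is conditioned on, so the path is blocked at C.
Path 4: L → N ← W
  N is a collider and its descendant Y is conditioned on, which opens it — no node blocks this path, so it is active.
Path 5: L → N → Y ← W
  N is a chain and N is not conditioned on; Y is a collider and Y is conditioned on, which opens it — no node blocks this path, so it is active.
Path 6: L → N ← C ← W
  C is a chain here and C is conditioned on, so the path is blocked at C.
Because an active path exists, L and W are not d-separated.

No — L and W are not d-separated given {C, Y}.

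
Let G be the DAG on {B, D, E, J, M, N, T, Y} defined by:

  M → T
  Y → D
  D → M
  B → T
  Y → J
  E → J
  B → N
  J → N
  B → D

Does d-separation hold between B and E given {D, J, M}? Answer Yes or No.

3 paths connect B and E; each must be blocked for d-separation to hold:
  1. B → T ← M ← D ← Y → J ← E — T:collider[blocks]; M:chain[blocks]; D:chain[blocks]; Y:fork[open]; J:collider[open] ⇒ blocked
  2. B → D ← Y → J ← E — D:collider[open]; Y:fork[open]; J:collider[open] ⇒ active
  3. B → N ← J ← E — N:collider[blocks]; J:chain[blocks] ⇒ blocked
Since the path B → D ← Y → J ← E is active, B and E are not d-separated given {D, J, M}.

No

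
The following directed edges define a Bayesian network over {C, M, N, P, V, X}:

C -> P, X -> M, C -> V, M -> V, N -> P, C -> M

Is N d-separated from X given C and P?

Enumerating the 2 paths from N to X and testing each for blocking by {C, P}:
  1. N → P ← C → V ← M ← X — P:collider[open]; C:fork[blocks]; V:collider[blocks]; M:chain[open] ⇒ blocked
  2. N → P ← C → M ← X — P:collider[open]; C:fork[blocks]; M:collider[blocks] ⇒ blocked
All paths are blocked; N ⊥ X | {C, P} holds.

Yes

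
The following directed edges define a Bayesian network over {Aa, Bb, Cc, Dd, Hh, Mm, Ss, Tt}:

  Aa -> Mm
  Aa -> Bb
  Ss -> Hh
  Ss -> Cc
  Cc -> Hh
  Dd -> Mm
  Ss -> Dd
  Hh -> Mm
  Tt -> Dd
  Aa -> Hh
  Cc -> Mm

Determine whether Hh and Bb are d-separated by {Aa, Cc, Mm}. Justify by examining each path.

Yes — Hh and Bb are d-separated given {Aa, Cc, Mm}.

There are 6 undirected paths between Hh and Bb; checking each against the conditioning set {Aa, Cc, Mm}:
  1. Hh → Mm ← Aa → Bb — Mm:collider[open]; Aa:fork[blocks] ⇒ blocked
  2. Hh ← Cc → Mm ← Aa → Bb — Cc:fork[blocks]; Mm:collider[open]; Aa:fork[blocks] ⇒ blocked
  3. Hh ← Cc ← Ss → Dd → Mm ← Aa → Bb — Cc:chain[blocks]; Ss:fork[open]; Dd:chain[open]; Mm:collider[open]; Aa:fork[blocks] ⇒ blocked
  4. Hh ← Ss → Cc → Mm ← Aa → Bb — Ss:fork[open]; Cc:chain[blocks]; Mm:collider[open]; Aa:fork[blocks] ⇒ blocked
  5. Hh ← Ss → Dd → Mm ← Aa → Bb — Ss:fork[open]; Dd:chain[open]; Mm:collider[open]; Aa:fork[blocks] ⇒ blocked
  6. Hh ← Aa → Bb — Aa:fork[blocks] ⇒ blocked
All paths are blocked; Hh ⊥ Bb | {Aa, Cc, Mm} holds.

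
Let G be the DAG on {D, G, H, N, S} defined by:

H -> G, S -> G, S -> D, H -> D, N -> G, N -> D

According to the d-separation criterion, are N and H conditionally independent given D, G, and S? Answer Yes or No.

No

Enumerating the 4 paths from N to H and testing each for blocking by {D, G, S}:
  1. N → D ← S → G ← H — D:collider[open]; S:fork[blocks]; G:collider[open] ⇒ blocked
  2. N → D ← H — D:collider[open] ⇒ active
  3. N → G ← S → D ← H — G:collider[open]; S:fork[blocks]; D:collider[open] ⇒ blocked
  4. N → G ← H — G:collider[open] ⇒ active
At least one path is unblocked, so d-separation fails.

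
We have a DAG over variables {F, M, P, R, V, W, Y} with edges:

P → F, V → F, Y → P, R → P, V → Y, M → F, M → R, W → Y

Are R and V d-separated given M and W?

We examine all 4 paths between R and V:
Path 1: R ← M → F ← P ← Y ← V
  M is a fork here and M is conditioned on, so the path is blocked at M.
Path 2: R ← M → F ← V
  M is a fork here and M is conditioned on, so the path is blocked at M.
Path 3: R → P → F ← V
  F is a collider here and neither F nor any of its descendants is conditioned on, so the collider stays closed — the path is blocked at F.
Path 4: R → P ← Y ← V
  P is a collider here and neither P nor any of its descendants is conditioned on, so the collider stays closed — the path is blocked at P.
Every path is blocked, so R and V are d-separated given {M, W}.

Yes — R and V are d-separated given {M, W}.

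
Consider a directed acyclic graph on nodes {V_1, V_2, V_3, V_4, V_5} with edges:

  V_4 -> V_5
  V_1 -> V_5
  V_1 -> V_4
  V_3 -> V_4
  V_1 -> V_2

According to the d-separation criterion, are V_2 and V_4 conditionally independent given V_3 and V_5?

We examine all 2 paths between V_2 and V_4:
  1. V_2 ← V_1 → V_4 — V_1:fork[open] ⇒ active
  2. V_2 ← V_1 → V_5 ← V_4 — V_1:fork[open]; V_5:collider[open] ⇒ active
Because an active path exists, V_2 and V_4 are not d-separated.

No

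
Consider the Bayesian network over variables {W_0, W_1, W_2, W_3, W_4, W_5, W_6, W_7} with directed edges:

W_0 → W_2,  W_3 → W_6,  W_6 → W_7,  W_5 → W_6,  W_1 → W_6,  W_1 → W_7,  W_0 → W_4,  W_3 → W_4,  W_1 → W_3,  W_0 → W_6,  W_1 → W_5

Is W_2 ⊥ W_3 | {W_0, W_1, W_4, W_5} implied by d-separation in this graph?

5 paths connect W_2 and W_3; each must be blocked for d-separation to hold:
  1. W_2 ← W_0 → W_4 ← W_3 — W_0:fork[blocks]; W_4:collider[open] ⇒ blocked
  2. W_2 ← W_0 → W_6 → W_7 ← W_1 → W_3 — W_0:fork[blocks]; W_6:chain[open]; W_7:collider[blocks]; W_1:fork[blocks] ⇒ blocked
  3. W_2 ← W_0 → W_6 ← W_5 ← W_1 → W_3 — W_0:fork[blocks]; W_6:collider[blocks]; W_5:chain[blocks]; W_1:fork[blocks] ⇒ blocked
  4. W_2 ← W_0 → W_6 ← W_3 — W_0:fork[blocks]; W_6:collider[blocks] ⇒ blocked
  5. W_2 ← W_0 → W_6 ← W_1 → W_3 — W_0:fork[blocks]; W_6:collider[blocks]; W_1:fork[blocks] ⇒ blocked
Since every path is blocked, d-separation holds.

Yes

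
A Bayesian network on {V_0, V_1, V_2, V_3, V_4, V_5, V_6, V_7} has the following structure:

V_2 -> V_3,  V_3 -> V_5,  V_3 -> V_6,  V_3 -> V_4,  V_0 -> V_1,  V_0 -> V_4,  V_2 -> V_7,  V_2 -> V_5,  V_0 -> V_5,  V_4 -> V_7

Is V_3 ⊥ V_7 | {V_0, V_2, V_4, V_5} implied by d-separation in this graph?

Yes

We examine all 6 paths between V_3 and V_7:
  1. V_3 → V_4 → V_7 — V_4:chain[blocks] ⇒ blocked
  2. V_3 → V_4 ← V_0 → V_5 ← V_2 → V_7 — V_4:collider[open]; V_0:fork[blocks]; V_5:collider[open]; V_2:fork[blocks] ⇒ blocked
  3. V_3 ← V_2 → V_7 — V_2:fork[blocks] ⇒ blocked
  4. V_3 ← V_2 → V_5 ← V_0 → V_4 → V_7 — V_2:fork[blocks]; V_5:collider[open]; V_0:fork[blocks]; V_4:chain[blocks] ⇒ blocked
  5. V_3 → V_5 ← V_2 → V_7 — V_5:collider[open]; V_2:fork[blocks] ⇒ blocked
  6. V_3 → V_5 ← V_0 → V_4 → V_7 — V_5:collider[open]; V_0:fork[blocks]; V_4:chain[blocks] ⇒ blocked
Since every path is blocked, d-separation holds.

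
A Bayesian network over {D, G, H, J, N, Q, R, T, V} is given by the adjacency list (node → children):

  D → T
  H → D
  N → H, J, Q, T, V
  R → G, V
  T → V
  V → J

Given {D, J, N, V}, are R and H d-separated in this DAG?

6 paths connect R and H; each must be blocked for d-separation to hold:
  1. R → V → J ← N → H — V:chain[blocks]; J:collider[open]; N:fork[blocks] ⇒ blocked
  2. R → V → J ← N → T ← D ← H — V:chain[blocks]; J:collider[open]; N:fork[blocks]; T:collider[open]; D:chain[blocks] ⇒ blocked
  3. R → V ← N → H — V:collider[open]; N:fork[blocks] ⇒ blocked
  4. R → V ← N → T ← D ← H — V:collider[open]; N:fork[blocks]; T:collider[open]; D:chain[blocks] ⇒ blocked
  5. R → V ← T ← D ← H — V:collider[open]; T:chain[open]; D:chain[blocks] ⇒ blocked
  6. R → V ← T ← N → H — V:collider[open]; T:chain[open]; N:fork[blocks] ⇒ blocked
All paths are blocked; R ⊥ H | {D, J, N, V} holds.

Yes — R and H are d-separated given {D, J, N, V}.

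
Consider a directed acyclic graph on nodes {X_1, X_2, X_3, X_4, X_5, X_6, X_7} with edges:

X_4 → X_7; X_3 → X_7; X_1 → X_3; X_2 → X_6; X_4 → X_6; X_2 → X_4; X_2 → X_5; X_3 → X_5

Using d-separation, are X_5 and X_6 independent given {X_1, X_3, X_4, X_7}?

No

There are 4 undirected paths between X_5 and X_6; checking each against the conditioning set {X_1, X_3, X_4, X_7}:
  1. X_5 ← X_2 → X_6 — X_2:fork[open] ⇒ active
  2. X_5 ← X_2 → X_4 → X_6 — X_2:fork[open]; X_4:chain[blocks] ⇒ blocked
  3. X_5 ← X_3 → X_7 ← X_4 → X_6 — X_3:fork[blocks]; X_7:collider[open]; X_4:fork[blocks] ⇒ blocked
  4. X_5 ← X_3 → X_7 ← X_4 ← X_2 → X_6 — X_3:fork[blocks]; X_7:collider[open]; X_4:chain[blocks]; X_2:fork[open] ⇒ blocked
At least one path is unblocked, so d-separation fails.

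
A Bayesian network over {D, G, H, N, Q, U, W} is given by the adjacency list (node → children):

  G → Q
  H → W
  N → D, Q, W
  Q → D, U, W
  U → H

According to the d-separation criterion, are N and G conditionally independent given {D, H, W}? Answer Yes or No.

No

4 paths connect N and G; each must be blocked for d-separation to hold:
Path 1: N → W ← H ← U ← Q ← G
  H is a chain here and H is conditioned on, so the path is blocked at H.
Path 2: N → W ← Q ← G
  W is a collider and W is conditioned on, which opens it; Q is a chain and Q is not conditioned on — no node blocks this path, so it is active.
Path 3: N → Q ← G
  Q is a collider and its descendant H is conditioned on, which opens it — no node blocks this path, so it is active.
Path 4: N → D ← Q ← G
  D is a collider and D is conditioned on, which opens it; Q is a chain and Q is not conditioned on — no node blocks this path, so it is active.
At least one path is unblocked, so d-separation fails.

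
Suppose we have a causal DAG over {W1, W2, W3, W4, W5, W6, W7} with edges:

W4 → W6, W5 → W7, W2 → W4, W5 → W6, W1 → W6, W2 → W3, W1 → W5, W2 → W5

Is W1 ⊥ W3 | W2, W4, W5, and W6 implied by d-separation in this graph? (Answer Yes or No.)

4 paths connect W1 and W3; each must be blocked for d-separation to hold:
Path 1: W1 → W5 ← W2 → W3
  W2 is a fork here and W2 is conditioned on, so the path is blocked at W2.
Path 2: W1 → W5 → W6 ← W4 ← W2 → W3
  W5 is a chain here and W5 is conditioned on, so the path is blocked at W5.
Path 3: W1 → W6 ← W4 ← W2 → W3
  W4 is a chain here and W4 is conditioned on, so the path is blocked at W4.
Path 4: W1 → W6 ← W5 ← W2 → W3
  W5 is a chain here and W5 is conditioned on, so the path is blocked at W5.
Since every path is blocked, d-separation holds.

Yes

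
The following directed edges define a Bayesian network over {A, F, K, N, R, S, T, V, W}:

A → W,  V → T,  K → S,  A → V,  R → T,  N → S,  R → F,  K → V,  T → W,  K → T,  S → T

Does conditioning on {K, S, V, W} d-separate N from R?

4 paths connect N and R; each must be blocked for d-separation to hold:
Path 1: N → S ← K → T ← R
  K is a fork here and K is conditioned on, so the path is blocked at K.
Path 2: N → S ← K → V ← A → W ← T ← R
  K is a fork here and K is conditioned on, so the path is blocked at K.
Path 3: N → S ← K → V → T ← R
  K is a fork here and K is conditioned on, so the path is blocked at K.
Path 4: N → S → T ← R
  S is a chain here and S is conditioned on, so the path is blocked at S.
Every path is blocked, so N and R are d-separated given {K, S, V, W}.

Yes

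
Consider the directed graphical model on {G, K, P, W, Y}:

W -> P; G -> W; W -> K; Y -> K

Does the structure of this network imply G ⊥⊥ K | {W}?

Yes

There is one path between G and K:
Path 1: G → W → K
  W is a chain here and W is conditioned on, so the path is blocked at W.
All paths are blocked; G ⊥ K | {W} holds.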